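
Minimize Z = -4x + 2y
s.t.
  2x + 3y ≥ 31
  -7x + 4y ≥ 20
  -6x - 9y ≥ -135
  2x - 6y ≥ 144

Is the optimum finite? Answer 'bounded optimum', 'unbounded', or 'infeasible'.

The boundaries 2x + 3y = 31 and -7x + 4y = 20 meet at (64/29, 257/29), but that point violates 2x - 6y ≥ 144. Every candidate vertex is excluded by some other constraint, so the feasible region is empty.

infeasible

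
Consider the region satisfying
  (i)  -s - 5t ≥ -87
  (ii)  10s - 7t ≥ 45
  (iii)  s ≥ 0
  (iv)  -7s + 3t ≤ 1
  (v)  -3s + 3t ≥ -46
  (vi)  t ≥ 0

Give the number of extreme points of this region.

4

Intersecting each pair of boundary lines and keeping only the points that satisfy every inequality leaves:
  (278/19, 275/19)
  (491/18, 215/18)
  (9/2, 0)
  (46/3, 0)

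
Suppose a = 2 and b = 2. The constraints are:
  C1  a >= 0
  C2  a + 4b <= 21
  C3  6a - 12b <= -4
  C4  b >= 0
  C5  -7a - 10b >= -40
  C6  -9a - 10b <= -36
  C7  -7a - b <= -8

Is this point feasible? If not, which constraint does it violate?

C1: 2 ≥ 0 ✓
C2: 10 ≤ 21 ✓
C3: -12 ≤ -4 ✓
C4: 2 ≥ 0 ✓
C5: -34 ≥ -40 ✓
C6: -38 ≤ -36 ✓
C7: -16 ≤ -8 ✓

feasible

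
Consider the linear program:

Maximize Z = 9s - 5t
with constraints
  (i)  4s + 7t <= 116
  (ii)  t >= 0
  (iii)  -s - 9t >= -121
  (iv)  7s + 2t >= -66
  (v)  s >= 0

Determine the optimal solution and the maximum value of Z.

s = 29, t = 0, maximum Z = 261

Extreme points and Z = 9s - 5t:
  (29, 0) → Z = 261
  (197/29, 368/29) → Z = -67/29
  (0, 0) → Z = 0
  (0, 121/9) → Z = -605/9

The binding constraints are 4s + 7t = 116 and t = 0.
Solving simultaneously gives s = 29, t = 0.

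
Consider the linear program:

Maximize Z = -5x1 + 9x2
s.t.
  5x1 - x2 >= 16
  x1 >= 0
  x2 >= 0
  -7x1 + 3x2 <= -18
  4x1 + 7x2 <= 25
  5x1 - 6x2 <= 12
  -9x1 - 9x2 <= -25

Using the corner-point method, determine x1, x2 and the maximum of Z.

Feasible corners and Z = -5x1 + 9x2:
  (137/39, 61/39) → Z = -136/39
  (84/25, 4/5) → Z = -48/5
  (234/59, 77/59) → Z = -477/59

x1 = 137/39, x2 = 61/39, maximum Z = -136/39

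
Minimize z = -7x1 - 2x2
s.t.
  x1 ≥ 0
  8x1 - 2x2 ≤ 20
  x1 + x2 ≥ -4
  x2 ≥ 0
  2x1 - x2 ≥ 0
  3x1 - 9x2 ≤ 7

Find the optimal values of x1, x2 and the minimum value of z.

x1 = 5, x2 = 10, minimum z = -55

Corner points and z = -7x1 - 2x2:
  (0, 0) → z = 0
  (5, 10) → z = -55
  (83/33, 2/33) → z = -195/11
  (7/3, 0) → z = -49/3

The binding constraints are 8x1 - 2x2 = 20 and 2x1 - x2 = 0.
Solving simultaneously gives x1 = 5, x2 = 10.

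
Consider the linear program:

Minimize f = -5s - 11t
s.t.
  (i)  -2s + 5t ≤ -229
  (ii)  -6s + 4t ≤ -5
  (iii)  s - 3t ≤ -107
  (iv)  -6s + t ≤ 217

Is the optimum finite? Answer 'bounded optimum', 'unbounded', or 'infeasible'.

From the feasible point (1222, 443), moving in the direction (3, 1) keeps every constraint satisfied while f decreases without bound.

unbounded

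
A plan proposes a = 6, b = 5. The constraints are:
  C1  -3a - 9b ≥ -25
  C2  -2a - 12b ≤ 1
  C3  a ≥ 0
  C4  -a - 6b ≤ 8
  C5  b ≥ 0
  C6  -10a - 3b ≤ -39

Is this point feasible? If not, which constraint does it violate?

not feasible — violates C1

Constraint C1: -3a - 9b = -63, which is not ≥ -25. All other constraints are satisfied.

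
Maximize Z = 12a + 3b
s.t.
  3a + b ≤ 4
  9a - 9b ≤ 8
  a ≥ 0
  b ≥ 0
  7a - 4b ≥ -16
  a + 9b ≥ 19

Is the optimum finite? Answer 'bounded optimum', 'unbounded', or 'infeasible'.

Extreme points and Z = 12a + 3b:
  (0, 4) → Z = 12
  (17/26, 53/26) → Z = 363/26
  (0, 19/9) → Z = 19/3
The feasible region has finitely many vertices and no improving ray; the maximum is 363/26 at (17/26, 53/26).

bounded optimum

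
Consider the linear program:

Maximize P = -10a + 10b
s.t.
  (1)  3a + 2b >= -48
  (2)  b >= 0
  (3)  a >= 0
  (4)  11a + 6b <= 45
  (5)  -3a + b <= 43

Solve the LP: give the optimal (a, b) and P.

a = 0, b = 15/2, maximum P = 75

Extreme points and P = -10a + 10b:
  (0, 0) → P = 0
  (45/11, 0) → P = -450/11
  (0, 15/2) → P = 75

The binding constraints are a = 0 and 11a + 6b = 45.
Solving simultaneously gives a = 0, b = 15/2.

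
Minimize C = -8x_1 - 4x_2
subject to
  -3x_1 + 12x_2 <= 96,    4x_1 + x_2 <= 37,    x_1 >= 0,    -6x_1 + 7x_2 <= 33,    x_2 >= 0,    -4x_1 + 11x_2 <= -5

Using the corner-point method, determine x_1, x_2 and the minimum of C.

Extreme points and C = -8x_1 - 4x_2:
  (37/4, 0) → C = -74
  (103/12, 8/3) → C = -238/3
  (5/4, 0) → C = -10

The optimum lies where 4x_1 + x_2 = 37 and -4x_1 + 11x_2 = -5.
Solving simultaneously gives x_1 = 103/12, x_2 = 8/3.

x_1 = 103/12, x_2 = 8/3, minimum C = -238/3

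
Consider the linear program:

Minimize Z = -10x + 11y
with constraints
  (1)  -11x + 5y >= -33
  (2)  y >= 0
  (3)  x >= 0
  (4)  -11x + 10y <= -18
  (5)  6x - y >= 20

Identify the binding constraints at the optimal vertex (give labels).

(1) and (5)

Extreme points and Z = -10x + 11y:
  (48/11, 3) → Z = -117/11
  (67/19, 22/19) → Z = -428/19
  (26/7, 16/7) → Z = -12

The minimum is at (67/19, 22/19). Substituting into each constraint, equality holds for (1) and (5); the remaining constraints have slack.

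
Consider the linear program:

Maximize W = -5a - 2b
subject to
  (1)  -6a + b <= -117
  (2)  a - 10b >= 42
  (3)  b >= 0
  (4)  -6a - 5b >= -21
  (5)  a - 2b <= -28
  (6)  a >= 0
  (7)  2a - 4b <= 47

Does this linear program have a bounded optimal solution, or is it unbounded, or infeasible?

The boundaries a = 0 and 2a - 4b = 47 meet at (0, -47/4), but that point violates -6a + b ≤ -117. Every candidate vertex is excluded by some other constraint, so the feasible region is empty.

infeasible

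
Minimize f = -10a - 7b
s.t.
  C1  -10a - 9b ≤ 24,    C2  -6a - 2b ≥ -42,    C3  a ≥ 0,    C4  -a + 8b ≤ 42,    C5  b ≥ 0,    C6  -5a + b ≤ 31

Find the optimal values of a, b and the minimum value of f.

a = 126/25, b = 147/25, minimum f = -2289/25

Extreme points and f = -10a - 7b:
  (126/25, 147/25) → f = -2289/25
  (7, 0) → f = -70
  (0, 21/4) → f = -147/4
  (0, 0) → f = 0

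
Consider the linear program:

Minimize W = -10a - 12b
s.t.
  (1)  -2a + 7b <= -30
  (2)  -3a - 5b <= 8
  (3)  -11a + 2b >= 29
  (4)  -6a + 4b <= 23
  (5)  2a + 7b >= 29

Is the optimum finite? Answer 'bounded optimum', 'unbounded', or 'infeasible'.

The boundaries -2a + 7b = -30 and 2a + 7b = 29 meet at (59/4, -1/14), but that point violates -11a + 2b ≥ 29. Every candidate vertex is excluded by some other constraint, so the feasible region is empty.

infeasible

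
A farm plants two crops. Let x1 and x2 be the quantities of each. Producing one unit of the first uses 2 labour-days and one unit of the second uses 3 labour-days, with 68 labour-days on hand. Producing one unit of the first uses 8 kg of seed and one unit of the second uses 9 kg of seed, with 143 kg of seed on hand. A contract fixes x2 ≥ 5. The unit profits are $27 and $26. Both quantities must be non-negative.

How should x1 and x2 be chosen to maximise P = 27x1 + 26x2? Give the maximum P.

x1 = 49/4, x2 = 5, maximum P = 1843/4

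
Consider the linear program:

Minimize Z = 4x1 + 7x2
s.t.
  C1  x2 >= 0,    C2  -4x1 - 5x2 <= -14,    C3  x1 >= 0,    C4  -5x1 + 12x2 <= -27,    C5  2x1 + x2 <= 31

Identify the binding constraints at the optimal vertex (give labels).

C1 and C4

Corner points and Z = 4x1 + 7x2:
  (27/5, 0) → Z = 108/5
  (31/2, 0) → Z = 62
  (399/29, 101/29) → Z = 2303/29

The minimum is at (27/5, 0). Substituting into each constraint, equality holds for C1 and C4; the remaining constraints have slack.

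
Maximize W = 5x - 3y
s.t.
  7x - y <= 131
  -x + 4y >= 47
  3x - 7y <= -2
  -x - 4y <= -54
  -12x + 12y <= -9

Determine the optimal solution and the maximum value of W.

x = 571/27, y = 460/27, maximum W = 1475/27

Vertices and W = 5x - 3y:
  (571/27, 460/27) → W = 1475/27
  (521/24, 503/24) → W = 137/3
  (50/3, 191/12) → W = 427/12

The binding constraints are 7x - y = 131 and -x + 4y = 47.
Solving simultaneously gives x = 571/27, y = 460/27.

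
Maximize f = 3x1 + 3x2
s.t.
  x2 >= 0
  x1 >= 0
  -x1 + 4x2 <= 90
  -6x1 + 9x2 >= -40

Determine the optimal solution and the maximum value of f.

x1 = 194/3, x2 = 116/3, maximum f = 310

Extreme points and f = 3x1 + 3x2:
  (0, 0) → f = 0
  (20/3, 0) → f = 20
  (0, 45/2) → f = 135/2
  (194/3, 116/3) → f = 310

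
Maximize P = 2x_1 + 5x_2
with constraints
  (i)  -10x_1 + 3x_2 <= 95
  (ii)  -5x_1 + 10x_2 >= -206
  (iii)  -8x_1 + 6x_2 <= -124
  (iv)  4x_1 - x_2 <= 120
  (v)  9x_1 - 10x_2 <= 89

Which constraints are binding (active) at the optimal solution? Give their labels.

(iii) and (iv)

Feasible corners and P = 2x_1 + 5x_2:
  (149/4, 29) → P = 439/2
  (353/13, 202/13) → P = 132
  (1111/31, 724/31) → P = 5842/31

The maximum is at (149/4, 29). Substituting into each constraint, equality holds for (iii) and (iv); the remaining constraints have slack.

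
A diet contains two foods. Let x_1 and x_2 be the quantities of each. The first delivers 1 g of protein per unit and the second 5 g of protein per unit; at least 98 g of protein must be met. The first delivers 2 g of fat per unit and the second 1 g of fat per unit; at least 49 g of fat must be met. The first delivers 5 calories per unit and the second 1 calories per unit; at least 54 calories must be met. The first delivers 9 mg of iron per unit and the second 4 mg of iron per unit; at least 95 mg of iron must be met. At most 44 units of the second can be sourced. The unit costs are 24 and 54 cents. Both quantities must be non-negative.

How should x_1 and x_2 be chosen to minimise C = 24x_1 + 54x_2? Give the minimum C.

x_1 = 49/3, x_2 = 49/3, minimum C = 1274

Extreme points and C = 24x_1 + 54x_2:
  (98, 0) → C = 2352
  (49/3, 49/3) → C = 1274
  (5/2, 44) → C = 2436
The feasible region is unbounded (it extends along (1, 0)), but C strictly increases along every unbounded feasible direction, so there is no improving ray and the minimum is attained at a vertex.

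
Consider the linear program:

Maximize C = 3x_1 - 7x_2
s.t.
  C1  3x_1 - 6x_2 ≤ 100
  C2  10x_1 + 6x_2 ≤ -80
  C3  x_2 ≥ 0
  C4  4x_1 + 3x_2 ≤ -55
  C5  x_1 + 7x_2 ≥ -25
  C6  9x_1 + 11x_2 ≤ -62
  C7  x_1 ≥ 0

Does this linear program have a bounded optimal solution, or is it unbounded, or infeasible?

infeasible

The boundaries x_2 = 0 and 4x_1 + 3x_2 = -55 meet at (-55/4, 0), but that point violates x_1 ≥ 0. Every candidate vertex is excluded by some other constraint, so the feasible region is empty.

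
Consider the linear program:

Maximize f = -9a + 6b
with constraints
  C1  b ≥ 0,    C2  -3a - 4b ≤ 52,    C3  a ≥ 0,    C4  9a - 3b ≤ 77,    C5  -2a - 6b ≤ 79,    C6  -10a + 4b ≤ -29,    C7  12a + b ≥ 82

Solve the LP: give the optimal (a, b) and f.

Extreme points and f = -9a + 6b:
  (77/9, 0) → f = -77
  (41/6, 0) → f = -123/2
  (221/6, 509/6) → f = 355/2
  (357/58, 236/29) → f = -381/58

a = 221/6, b = 509/6, maximum f = 355/2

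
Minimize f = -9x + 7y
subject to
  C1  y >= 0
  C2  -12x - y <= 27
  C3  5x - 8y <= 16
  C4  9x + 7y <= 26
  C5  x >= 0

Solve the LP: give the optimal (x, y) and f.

x = 26/9, y = 0, minimum f = -26

Vertices and f = -9x + 7y:
  (26/9, 0) → f = -26
  (0, 0) → f = 0
  (0, 26/7) → f = 26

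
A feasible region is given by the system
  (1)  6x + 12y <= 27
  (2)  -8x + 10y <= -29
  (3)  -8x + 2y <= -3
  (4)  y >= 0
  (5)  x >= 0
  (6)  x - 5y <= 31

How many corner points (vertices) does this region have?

3

Pairwise boundary intersections that survive every other constraint:
  (103/26, 7/26)
  (9/2, 0)
  (29/8, 0)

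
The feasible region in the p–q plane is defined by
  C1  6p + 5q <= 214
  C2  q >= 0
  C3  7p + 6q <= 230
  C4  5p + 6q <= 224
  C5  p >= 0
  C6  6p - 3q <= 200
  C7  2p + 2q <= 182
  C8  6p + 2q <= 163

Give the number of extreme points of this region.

Pairwise boundary intersections that survive every other constraint:
  (0, 0)
  (163/6, 0)
  (3, 209/6)
  (259/11, 239/22)
  (0, 112/3)

5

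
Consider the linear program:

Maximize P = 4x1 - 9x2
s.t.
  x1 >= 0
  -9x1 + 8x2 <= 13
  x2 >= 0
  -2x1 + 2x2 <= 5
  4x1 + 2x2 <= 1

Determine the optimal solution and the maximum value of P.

Vertices and P = 4x1 - 9x2:
  (0, 0) → P = 0
  (0, 1/2) → P = -9/2
  (1/4, 0) → P = 1

The optimum lies where x2 = 0 and 4x1 + 2x2 = 1.
Solving simultaneously gives x1 = 1/4, x2 = 0.

x1 = 1/4, x2 = 0, maximum P = 1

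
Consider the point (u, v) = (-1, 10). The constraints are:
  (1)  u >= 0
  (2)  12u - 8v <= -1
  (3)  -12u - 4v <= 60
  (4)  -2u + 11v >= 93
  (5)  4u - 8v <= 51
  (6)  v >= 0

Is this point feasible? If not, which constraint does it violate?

Constraint (1): u = -1, which is not ≥ 0. All other constraints are satisfied.

not feasible — violates (1)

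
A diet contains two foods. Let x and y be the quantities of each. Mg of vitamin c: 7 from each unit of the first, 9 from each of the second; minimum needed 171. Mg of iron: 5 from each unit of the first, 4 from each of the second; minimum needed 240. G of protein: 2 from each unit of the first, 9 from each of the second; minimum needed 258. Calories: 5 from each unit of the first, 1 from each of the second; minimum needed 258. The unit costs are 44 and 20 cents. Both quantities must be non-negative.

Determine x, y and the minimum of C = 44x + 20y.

x = 48, y = 18, minimum C = 2472

Extreme points and C = 44x + 20y:
  (0, 258) → C = 5160
  (129, 0) → C = 5676
  (48, 18) → C = 2472
The feasible region is unbounded (it extends along (0, 1), (1, 0)), but C strictly increases along every unbounded feasible direction, so there is no improving ray and the minimum is attained at a vertex.

The binding constraints are 2x + 9y = 258 and 5x + y = 258.
Solving simultaneously gives x = 48, y = 18.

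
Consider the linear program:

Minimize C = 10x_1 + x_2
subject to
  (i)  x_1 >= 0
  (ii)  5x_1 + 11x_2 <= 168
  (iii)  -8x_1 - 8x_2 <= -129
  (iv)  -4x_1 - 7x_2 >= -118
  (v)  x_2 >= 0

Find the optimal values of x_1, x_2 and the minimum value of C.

x_1 = 25/16, x_2 = 233/16, minimum C = 483/16

Extreme points and C = 10x_1 + x_2:
  (25/16, 233/16) → C = 483/16
  (122/9, 82/9) → C = 434/3
  (129/8, 0) → C = 645/4
  (59/2, 0) → C = 295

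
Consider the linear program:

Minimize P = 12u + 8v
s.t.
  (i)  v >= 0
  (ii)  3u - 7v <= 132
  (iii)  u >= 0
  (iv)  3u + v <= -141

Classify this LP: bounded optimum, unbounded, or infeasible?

infeasible

The boundaries v = 0 and 3u - 7v = 132 meet at (44, 0), but that point violates 3u + v ≤ -141. Every candidate vertex is excluded by some other constraint, so the feasible region is empty.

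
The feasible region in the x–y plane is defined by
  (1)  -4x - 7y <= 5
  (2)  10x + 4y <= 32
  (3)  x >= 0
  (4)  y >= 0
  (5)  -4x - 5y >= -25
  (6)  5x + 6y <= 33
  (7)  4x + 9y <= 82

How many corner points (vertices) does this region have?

The feasible vertices (each the meet of two boundaries and inside every other half-plane) are:
  (16/5, 0)
  (30/17, 61/17)
  (0, 0)
  (0, 5)

4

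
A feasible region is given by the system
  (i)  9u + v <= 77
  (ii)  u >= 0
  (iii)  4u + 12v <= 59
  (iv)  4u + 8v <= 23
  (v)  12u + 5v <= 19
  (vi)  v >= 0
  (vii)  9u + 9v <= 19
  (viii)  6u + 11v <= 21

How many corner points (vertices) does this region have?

Intersecting each pair of boundary lines and keeping only the points that satisfy every inequality leaves:
  (0, 0)
  (0, 21/11)
  (19/12, 0)
  (76/63, 19/21)
  (4/9, 5/3)

5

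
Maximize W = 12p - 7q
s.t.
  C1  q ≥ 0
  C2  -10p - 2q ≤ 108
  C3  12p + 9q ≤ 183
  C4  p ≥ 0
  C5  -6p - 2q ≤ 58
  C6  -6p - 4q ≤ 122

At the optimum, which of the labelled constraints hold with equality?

C1 and C3

Feasible corners and W = 12p - 7q:
  (61/4, 0) → W = 183
  (0, 0) → W = 0
  (0, 61/3) → W = -427/3

The maximum is at (61/4, 0). Substituting into each constraint, equality holds for C1 and C3; the remaining constraints have slack.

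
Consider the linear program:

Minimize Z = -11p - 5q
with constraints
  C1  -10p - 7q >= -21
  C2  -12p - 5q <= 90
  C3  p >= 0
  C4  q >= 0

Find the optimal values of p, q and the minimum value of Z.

p = 21/10, q = 0, minimum Z = -231/10

Corner points and Z = -11p - 5q:
  (0, 3) → Z = -15
  (21/10, 0) → Z = -231/10
  (0, 0) → Z = 0

The optimum lies where -10p - 7q = -21 and q = 0.
Solving simultaneously gives p = 21/10, q = 0.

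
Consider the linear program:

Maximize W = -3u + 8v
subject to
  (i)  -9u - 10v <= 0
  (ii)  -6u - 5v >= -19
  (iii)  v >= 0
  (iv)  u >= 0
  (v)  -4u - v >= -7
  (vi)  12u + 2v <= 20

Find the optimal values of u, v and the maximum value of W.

u = 0, v = 19/5, maximum W = 152/5

Vertices and W = -3u + 8v:
  (0, 0) → W = 0
  (0, 19/5) → W = 152/5
  (8/7, 17/7) → W = 16
  (5/3, 0) → W = -5
  (3/2, 1) → W = 7/2

The optimum lies where -6u - 5v = -19 and u = 0.
Solving simultaneously gives u = 0, v = 19/5.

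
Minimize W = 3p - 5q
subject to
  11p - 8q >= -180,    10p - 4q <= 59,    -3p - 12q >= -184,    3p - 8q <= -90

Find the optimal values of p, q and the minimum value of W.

Vertices and W = 3p - 5q:
  (-172/39, 641/39) → W = -3721/39
  (-45/4, 225/32) → W = -2205/32
  (98/15, 137/10) → W = -489/10

The binding constraints are 11p - 8q = -180 and -3p - 12q = -184.
Solving simultaneously gives p = -172/39, q = 641/39.

p = -172/39, q = 641/39, minimum W = -3721/39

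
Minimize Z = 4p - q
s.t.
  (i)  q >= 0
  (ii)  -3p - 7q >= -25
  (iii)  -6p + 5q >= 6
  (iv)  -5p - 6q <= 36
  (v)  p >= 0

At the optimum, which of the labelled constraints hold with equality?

Corner points and Z = 4p - q:
  (83/57, 56/19) → Z = 164/57
  (0, 25/7) → Z = -25/7
  (0, 6/5) → Z = -6/5

The minimum is at (0, 25/7). Substituting into each constraint, equality holds for (ii) and (v); the remaining constraints have slack.

(ii) and (v)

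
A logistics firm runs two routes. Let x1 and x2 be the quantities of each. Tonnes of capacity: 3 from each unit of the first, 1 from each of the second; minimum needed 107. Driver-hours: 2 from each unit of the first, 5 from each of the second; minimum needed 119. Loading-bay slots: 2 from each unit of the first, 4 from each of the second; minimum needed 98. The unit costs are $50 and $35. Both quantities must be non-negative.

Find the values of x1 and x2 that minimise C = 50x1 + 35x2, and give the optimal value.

x1 = 32, x2 = 11, minimum C = 1985

Feasible corners and C = 50x1 + 35x2:
  (0, 107) → C = 3745
  (119/2, 0) → C = 2975
  (32, 11) → C = 1985
The feasible region is unbounded (it extends along (0, 1), (1, 0)), but C strictly increases along every unbounded feasible direction, so there is no improving ray and the minimum is attained at a vertex.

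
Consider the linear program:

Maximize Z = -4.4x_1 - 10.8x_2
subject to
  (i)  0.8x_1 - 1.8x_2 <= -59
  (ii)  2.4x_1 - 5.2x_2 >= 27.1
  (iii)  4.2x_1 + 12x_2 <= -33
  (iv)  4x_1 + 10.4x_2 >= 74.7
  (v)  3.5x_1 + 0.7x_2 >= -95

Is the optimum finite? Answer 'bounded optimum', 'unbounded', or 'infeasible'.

The boundaries 0.8x_1 - 1.8x_2 = -59 and 2.4x_1 - 5.2x_2 = 27.1 meet at (2222.375, 1020.5), but that point violates 4.2x_1 + 12x_2 ≤ -33. Every candidate vertex is excluded by some other constraint, so the feasible region is empty.

infeasible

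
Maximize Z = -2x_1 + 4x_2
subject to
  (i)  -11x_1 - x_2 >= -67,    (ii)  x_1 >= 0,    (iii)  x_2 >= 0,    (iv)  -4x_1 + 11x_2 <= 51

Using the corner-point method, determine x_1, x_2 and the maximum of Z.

Corner points and Z = -2x_1 + 4x_2:
  (67/11, 0) → Z = -134/11
  (686/125, 829/125) → Z = 1944/125
  (0, 0) → Z = 0
  (0, 51/11) → Z = 204/11

The optimum lies where x_1 = 0 and -4x_1 + 11x_2 = 51.
Solving simultaneously gives x_1 = 0, x_2 = 51/11.

x_1 = 0, x_2 = 51/11, maximum Z = 204/11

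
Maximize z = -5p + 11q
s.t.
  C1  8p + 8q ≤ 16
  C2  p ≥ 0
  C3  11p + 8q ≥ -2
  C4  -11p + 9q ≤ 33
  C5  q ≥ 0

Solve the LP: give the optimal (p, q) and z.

p = 0, q = 2, maximum z = 22

Corner points and z = -5p + 11q:
  (0, 2) → z = 22
  (2, 0) → z = -10
  (0, 0) → z = 0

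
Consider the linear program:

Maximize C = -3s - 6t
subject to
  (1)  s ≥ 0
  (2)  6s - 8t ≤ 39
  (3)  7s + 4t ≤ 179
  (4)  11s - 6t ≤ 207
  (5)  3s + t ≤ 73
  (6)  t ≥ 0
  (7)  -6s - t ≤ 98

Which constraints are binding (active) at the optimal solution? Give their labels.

(1) and (6)

Vertices and C = -3s - 6t:
  (0, 179/4) → C = -537/2
  (0, 0) → C = 0
  (397/20, 801/80) → C = -957/8
  (13/2, 0) → C = -39/2

The maximum is at (0, 0). Substituting into each constraint, equality holds for (1) and (6); the remaining constraints have slack.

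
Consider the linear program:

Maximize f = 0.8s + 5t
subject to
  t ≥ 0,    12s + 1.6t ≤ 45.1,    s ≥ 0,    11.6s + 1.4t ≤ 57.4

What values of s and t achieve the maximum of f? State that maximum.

s = 0, t = 28.1875, maximum f = 140.9375

Corner points and f = 0.8s + 5t:
  (451/120, 0) → f = 451/150
  (0, 0) → f = 0
  (0, 451/16) → f = 2255/16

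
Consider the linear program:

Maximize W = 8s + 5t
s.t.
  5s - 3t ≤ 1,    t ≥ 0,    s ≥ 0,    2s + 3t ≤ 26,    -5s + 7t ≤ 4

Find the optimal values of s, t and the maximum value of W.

The binding constraints are 5s - 3t = 1 and -5s + 7t = 4.
Solving simultaneously gives s = 19/20, t = 5/4.

s = 19/20, t = 5/4, maximum W = 277/20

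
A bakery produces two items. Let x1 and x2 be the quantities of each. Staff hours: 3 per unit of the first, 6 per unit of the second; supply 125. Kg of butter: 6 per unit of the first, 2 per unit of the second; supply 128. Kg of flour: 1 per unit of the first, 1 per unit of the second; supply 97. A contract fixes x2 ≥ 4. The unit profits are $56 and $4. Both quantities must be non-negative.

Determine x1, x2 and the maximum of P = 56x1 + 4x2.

x1 = 20, x2 = 4, maximum P = 1136

Feasible corners and P = 56x1 + 4x2:
  (0, 125/6) → P = 250/3
  (0, 4) → P = 16
  (259/15, 61/5) → P = 15236/15
  (20, 4) → P = 1136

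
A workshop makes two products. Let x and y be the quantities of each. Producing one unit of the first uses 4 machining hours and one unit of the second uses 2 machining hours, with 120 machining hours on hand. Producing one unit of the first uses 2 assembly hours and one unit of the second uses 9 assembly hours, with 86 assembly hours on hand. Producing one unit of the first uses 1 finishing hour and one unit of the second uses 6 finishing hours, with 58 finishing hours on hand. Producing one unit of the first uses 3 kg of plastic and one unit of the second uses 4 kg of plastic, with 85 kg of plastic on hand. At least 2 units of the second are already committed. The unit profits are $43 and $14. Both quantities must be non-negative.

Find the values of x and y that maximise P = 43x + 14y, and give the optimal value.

At the optimal vertex, 3x + 4y = 85 and y = 2.
Solving simultaneously gives x = 77/3, y = 2.

x = 77/3, y = 2, maximum P = 3395/3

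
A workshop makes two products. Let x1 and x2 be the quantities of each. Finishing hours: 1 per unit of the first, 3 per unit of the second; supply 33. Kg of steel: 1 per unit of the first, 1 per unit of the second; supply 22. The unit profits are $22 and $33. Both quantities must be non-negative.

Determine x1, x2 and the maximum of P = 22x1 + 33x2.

x1 = 33/2, x2 = 11/2, maximum P = 1089/2

Corner points and P = 22x1 + 33x2:
  (0, 0) → P = 0
  (0, 11) → P = 363
  (22, 0) → P = 484
  (33/2, 11/2) → P = 1089/2

The optimum lies where x1 + 3x2 = 33 and x1 + x2 = 22.
Solving simultaneously gives x1 = 33/2, x2 = 11/2.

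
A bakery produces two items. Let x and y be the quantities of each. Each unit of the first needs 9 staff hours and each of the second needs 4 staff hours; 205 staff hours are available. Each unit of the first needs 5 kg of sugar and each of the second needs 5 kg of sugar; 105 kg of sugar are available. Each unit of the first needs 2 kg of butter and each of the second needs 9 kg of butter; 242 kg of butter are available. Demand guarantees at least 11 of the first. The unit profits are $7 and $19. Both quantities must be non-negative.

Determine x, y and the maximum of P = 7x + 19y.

x = 11, y = 10, maximum P = 267

The binding constraints are 5x + 5y = 105 and x = 11.
Solving simultaneously gives x = 11, y = 10.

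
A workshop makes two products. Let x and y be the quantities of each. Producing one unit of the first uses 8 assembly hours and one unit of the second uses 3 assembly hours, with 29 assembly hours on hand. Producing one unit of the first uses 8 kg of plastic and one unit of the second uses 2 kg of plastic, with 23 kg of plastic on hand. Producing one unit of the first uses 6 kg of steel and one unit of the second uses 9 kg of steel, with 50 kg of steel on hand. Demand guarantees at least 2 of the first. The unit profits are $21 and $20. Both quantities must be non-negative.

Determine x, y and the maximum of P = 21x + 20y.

Vertices and P = 21x + 20y:
  (23/8, 0) → P = 483/8
  (2, 0) → P = 42
  (2, 7/2) → P = 112

At the optimal vertex, 8x + 2y = 23 and x = 2.
Solving simultaneously gives x = 2, y = 7/2.

x = 2, y = 7/2, maximum P = 112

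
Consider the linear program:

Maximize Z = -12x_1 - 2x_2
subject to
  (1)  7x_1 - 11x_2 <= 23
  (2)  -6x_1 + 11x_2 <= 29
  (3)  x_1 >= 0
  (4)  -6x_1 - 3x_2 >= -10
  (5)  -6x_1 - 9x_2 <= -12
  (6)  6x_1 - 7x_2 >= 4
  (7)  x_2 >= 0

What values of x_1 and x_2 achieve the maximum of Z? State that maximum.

x_1 = 5/4, x_2 = 1/2, maximum Z = -16

Vertices and Z = -12x_1 - 2x_2:
  (3/2, 1/3) → Z = -56/3
  (41/30, 3/5) → Z = -88/5
  (5/4, 1/2) → Z = -16

The optimum lies where -6x_1 - 9x_2 = -12 and 6x_1 - 7x_2 = 4.
Solving simultaneously gives x_1 = 5/4, x_2 = 1/2.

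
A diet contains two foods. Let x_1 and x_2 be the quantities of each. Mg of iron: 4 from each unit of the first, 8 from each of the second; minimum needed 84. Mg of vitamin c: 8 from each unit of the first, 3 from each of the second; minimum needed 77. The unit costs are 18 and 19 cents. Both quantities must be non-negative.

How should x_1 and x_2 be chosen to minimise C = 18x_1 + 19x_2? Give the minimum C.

x_1 = 7, x_2 = 7, minimum C = 259

The feasible region is unbounded (it extends along (0, 1), (1, 0)), but C strictly increases along every unbounded feasible direction, so there is no improving ray and the minimum is attained at a vertex.

The optimum lies where 4x_1 + 8x_2 = 84 and 8x_1 + 3x_2 = 77.
Solving simultaneously gives x_1 = 7, x_2 = 7.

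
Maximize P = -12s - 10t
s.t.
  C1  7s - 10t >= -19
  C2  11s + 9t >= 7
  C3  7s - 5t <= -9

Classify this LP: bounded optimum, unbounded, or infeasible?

Vertices and P = -12s - 10t:
  (-101/173, 258/173) → P = -1368/173
  (1/7, 2) → P = -152/7
  (-23/59, 74/59) → P = -464/59
The feasible region has finitely many vertices and no improving ray; the maximum is -464/59 at (-23/59, 74/59).

bounded optimum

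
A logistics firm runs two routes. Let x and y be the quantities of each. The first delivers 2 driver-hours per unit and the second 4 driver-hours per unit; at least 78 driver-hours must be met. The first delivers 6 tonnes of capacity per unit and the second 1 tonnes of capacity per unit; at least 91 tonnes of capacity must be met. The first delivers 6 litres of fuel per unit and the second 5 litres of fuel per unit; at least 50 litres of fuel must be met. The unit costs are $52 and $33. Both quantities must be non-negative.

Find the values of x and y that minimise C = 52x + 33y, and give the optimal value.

x = 13, y = 13, minimum C = 1105

Feasible corners and C = 52x + 33y:
  (0, 91) → C = 3003
  (39, 0) → C = 2028
  (13, 13) → C = 1105
The feasible region is unbounded (it extends along (0, 1), (1, 0)), but C strictly increases along every unbounded feasible direction, so there is no improving ray and the minimum is attained at a vertex.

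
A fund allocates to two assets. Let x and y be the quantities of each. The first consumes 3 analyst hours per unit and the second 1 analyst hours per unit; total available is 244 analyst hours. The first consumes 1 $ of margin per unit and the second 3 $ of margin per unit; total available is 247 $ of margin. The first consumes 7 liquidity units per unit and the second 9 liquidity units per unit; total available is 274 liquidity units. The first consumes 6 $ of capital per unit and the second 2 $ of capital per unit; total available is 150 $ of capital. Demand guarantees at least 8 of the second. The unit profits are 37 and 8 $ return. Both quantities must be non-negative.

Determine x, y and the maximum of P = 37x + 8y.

x = 67/3, y = 8, maximum P = 2671/3

Corner points and P = 37x + 8y:
  (0, 274/9) → P = 2192/9
  (0, 8) → P = 64
  (401/20, 297/20) → P = 17213/20
  (67/3, 8) → P = 2671/3

The binding constraints are 6x + 2y = 150 and y = 8.
Solving simultaneously gives x = 67/3, y = 8.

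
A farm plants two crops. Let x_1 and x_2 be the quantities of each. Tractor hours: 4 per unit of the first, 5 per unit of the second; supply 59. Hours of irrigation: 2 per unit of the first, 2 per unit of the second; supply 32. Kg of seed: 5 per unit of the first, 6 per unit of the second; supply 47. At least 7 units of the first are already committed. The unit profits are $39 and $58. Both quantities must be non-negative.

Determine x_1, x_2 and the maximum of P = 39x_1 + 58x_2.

Vertices and P = 39x_1 + 58x_2:
  (47/5, 0) → P = 1833/5
  (7, 0) → P = 273
  (7, 2) → P = 389

The optimum lies where 5x_1 + 6x_2 = 47 and x_1 = 7.
Solving simultaneously gives x_1 = 7, x_2 = 2.

x_1 = 7, x_2 = 2, maximum P = 389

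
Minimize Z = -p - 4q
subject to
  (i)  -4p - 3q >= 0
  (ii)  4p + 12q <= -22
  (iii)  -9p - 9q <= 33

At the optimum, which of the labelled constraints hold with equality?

(ii) and (iii)

Feasible corners and Z = -p - 4q:
  (11/6, -22/9) → Z = 143/18
  (11, -44/3) → Z = 143/3
  (-11/4, -11/12) → Z = 77/12

The minimum is at (-11/4, -11/12). Substituting into each constraint, equality holds for (ii) and (iii); the remaining constraints have slack.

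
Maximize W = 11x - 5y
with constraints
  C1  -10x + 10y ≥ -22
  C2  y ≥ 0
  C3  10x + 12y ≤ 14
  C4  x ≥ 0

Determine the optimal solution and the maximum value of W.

x = 7/5, y = 0, maximum W = 77/5

Corner points and W = 11x - 5y:
  (7/5, 0) → W = 77/5
  (0, 0) → W = 0
  (0, 7/6) → W = -35/6

At the optimal vertex, y = 0 and 10x + 12y = 14.
Solving simultaneously gives x = 7/5, y = 0.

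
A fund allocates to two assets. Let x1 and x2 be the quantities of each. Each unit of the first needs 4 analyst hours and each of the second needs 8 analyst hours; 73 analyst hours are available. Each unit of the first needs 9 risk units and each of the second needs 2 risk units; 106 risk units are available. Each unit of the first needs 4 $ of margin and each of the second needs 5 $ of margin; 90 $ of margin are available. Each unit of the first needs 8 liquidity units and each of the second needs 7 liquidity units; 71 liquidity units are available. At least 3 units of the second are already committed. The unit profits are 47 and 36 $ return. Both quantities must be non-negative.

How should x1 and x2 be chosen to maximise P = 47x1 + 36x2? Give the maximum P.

Corner points and P = 47x1 + 36x2:
  (0, 73/8) → P = 657/2
  (0, 3) → P = 108
  (19/12, 25/3) → P = 4493/12
  (25/4, 3) → P = 1607/4

The binding constraints are 8x1 + 7x2 = 71 and x2 = 3.
Solving simultaneously gives x1 = 25/4, x2 = 3.

x1 = 25/4, x2 = 3, maximum P = 1607/4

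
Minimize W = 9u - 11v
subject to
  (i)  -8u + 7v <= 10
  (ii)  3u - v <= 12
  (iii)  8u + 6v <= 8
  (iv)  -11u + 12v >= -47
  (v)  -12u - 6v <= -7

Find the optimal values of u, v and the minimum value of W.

Vertices and W = 9u - 11v:
  (-1/26, 18/13) → W = -405/26
  (-1/12, 4/3) → W = -185/12
  (7/3, -16/9) → W = 365/9
  (61/35, -487/210) → W = 8651/210

The binding constraints are -8u + 7v = 10 and 8u + 6v = 8.
Solving simultaneously gives u = -1/26, v = 18/13.

u = -1/26, v = 18/13, minimum W = -405/26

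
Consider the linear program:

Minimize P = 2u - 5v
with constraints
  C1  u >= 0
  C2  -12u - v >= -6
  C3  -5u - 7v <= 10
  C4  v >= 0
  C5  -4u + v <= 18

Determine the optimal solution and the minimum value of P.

u = 0, v = 6, minimum P = -30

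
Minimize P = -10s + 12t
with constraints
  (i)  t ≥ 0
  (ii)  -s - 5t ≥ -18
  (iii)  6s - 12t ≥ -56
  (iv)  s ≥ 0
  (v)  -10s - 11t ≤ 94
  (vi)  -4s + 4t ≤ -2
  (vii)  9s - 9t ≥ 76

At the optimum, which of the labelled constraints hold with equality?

Feasible corners and P = -10s + 12t:
  (18, 0) → P = -180
  (76/9, 0) → P = -760/9
  (271/27, 43/27) → P = -2194/27

The minimum is at (18, 0). Substituting into each constraint, equality holds for (i) and (ii); the remaining constraints have slack.

(i) and (ii)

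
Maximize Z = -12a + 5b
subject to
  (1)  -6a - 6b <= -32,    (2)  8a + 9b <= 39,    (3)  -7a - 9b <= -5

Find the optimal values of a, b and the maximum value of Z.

a = 9, b = -11/3, maximum Z = -379/3

At the optimal vertex, -6a - 6b = -32 and 8a + 9b = 39.
Solving simultaneously gives a = 9, b = -11/3.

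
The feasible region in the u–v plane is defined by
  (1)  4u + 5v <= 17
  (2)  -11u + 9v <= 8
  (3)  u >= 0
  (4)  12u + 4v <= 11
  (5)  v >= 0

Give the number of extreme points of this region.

The feasible vertices (each the meet of two boundaries and inside every other half-plane) are:
  (0, 8/9)
  (67/152, 217/152)
  (0, 0)
  (11/12, 0)

4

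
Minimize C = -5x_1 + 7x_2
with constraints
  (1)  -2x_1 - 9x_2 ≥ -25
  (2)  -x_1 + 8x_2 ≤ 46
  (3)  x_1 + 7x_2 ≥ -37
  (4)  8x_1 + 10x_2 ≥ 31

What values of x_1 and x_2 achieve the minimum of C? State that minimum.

x_1 = 508/5, x_2 = -99/5, minimum C = -3233/5

Extreme points and C = -5x_1 + 7x_2:
  (508/5, -99/5) → C = -3233/5
  (29/52, 69/26) → C = 821/52
  (587/46, -327/46) → C = -2612/23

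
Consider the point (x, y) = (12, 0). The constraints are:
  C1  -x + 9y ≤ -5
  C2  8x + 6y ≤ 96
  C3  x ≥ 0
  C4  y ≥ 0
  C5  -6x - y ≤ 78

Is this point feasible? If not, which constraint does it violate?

C1: -12 ≤ -5 ✓
C2: 96 ≤ 96 ✓
C3: 12 ≥ 0 ✓
C4: 0 ≥ 0 ✓
C5: -72 ≤ 78 ✓

feasible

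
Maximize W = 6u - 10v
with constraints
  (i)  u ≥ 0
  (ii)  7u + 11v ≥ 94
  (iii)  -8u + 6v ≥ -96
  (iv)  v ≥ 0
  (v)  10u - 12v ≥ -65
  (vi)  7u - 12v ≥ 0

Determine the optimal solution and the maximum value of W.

u = 162/13, v = 8/13, maximum W = 892/13

Extreme points and W = 6u - 10v:
  (162/13, 8/13) → W = 892/13
  (1128/161, 94/23) → W = 188/161
  (64/3, 112/9) → W = 32/9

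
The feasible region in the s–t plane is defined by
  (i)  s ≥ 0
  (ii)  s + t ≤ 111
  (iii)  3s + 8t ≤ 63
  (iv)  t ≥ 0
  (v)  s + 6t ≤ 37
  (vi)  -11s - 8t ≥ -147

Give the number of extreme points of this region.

Pairwise boundary intersections that survive every other constraint:
  (0, 0)
  (0, 37/6)
  (41/5, 24/5)
  (21/2, 63/16)
  (147/11, 0)

5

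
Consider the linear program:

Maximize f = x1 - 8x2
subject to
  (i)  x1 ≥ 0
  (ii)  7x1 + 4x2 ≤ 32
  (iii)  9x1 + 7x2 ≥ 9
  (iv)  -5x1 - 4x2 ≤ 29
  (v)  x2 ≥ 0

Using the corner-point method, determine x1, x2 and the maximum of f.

x1 = 32/7, x2 = 0, maximum f = 32/7

Vertices and f = x1 - 8x2:
  (0, 8) → f = -64
  (0, 9/7) → f = -72/7
  (32/7, 0) → f = 32/7
  (1, 0) → f = 1

The optimum lies where 7x1 + 4x2 = 32 and x2 = 0.
Solving simultaneously gives x1 = 32/7, x2 = 0.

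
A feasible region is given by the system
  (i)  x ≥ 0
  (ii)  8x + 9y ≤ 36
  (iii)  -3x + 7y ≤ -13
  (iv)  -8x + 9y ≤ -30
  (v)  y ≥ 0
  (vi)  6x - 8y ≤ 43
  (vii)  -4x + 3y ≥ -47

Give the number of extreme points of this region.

The feasible vertices (each the meet of two boundaries and inside every other half-plane) are:
  (369/83, 4/83)
  (9/2, 0)
  (13/3, 0)

3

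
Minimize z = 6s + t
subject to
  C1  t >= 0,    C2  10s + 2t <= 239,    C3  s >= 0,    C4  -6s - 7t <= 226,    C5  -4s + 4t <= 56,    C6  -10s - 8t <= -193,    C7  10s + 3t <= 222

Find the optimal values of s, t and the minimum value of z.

Corner points and z = 6s + t:
  (193/10, 0) → z = 579/5
  (111/5, 0) → z = 666/5
  (9/2, 37/2) → z = 91/2
  (180/13, 362/13) → z = 1442/13

s = 9/2, t = 37/2, minimum z = 91/2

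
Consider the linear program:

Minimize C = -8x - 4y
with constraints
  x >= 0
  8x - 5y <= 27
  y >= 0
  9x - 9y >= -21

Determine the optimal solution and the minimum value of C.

Corner points and C = -8x - 4y:
  (0, 0) → C = 0
  (0, 7/3) → C = -28/3
  (27/8, 0) → C = -27
  (116/9, 137/9) → C = -164

x = 116/9, y = 137/9, minimum C = -164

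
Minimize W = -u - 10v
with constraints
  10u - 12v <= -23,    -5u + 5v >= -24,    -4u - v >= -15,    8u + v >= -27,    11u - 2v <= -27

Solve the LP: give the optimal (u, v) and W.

u = -21/2, v = 57, minimum W = -1119/2

Extreme points and W = -u - 10v:
  (-347/106, -43/53) → W = 1207/106
  (-139/56, -17/112) → W = 4
  (-21/2, 57) → W = -1119/2
  (3/19, 273/19) → W = -2733/19

At the optimal vertex, -4u - v = -15 and 8u + v = -27.
Solving simultaneously gives u = -21/2, v = 57.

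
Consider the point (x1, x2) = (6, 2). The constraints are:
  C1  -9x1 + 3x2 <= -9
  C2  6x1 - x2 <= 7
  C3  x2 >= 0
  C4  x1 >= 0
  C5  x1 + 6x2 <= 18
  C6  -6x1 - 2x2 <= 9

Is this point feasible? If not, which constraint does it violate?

Constraint C2: 6x1 - x2 = 34, which is not ≤ 7. All other constraints are satisfied.

not feasible — violates C2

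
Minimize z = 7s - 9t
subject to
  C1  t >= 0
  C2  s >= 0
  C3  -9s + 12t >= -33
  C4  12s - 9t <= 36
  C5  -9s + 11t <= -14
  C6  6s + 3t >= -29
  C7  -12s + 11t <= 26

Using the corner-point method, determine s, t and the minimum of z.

s = 90/17, t = 52/17, minimum z = 162/17

Extreme points and z = 7s - 9t:
  (3, 0) → z = 21
  (14/9, 0) → z = 98/9
  (90/17, 52/17) → z = 162/17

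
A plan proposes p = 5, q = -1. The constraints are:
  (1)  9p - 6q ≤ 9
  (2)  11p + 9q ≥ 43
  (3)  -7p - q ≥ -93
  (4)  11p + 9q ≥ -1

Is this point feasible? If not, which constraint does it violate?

Constraint (1): 9p - 6q = 51, which is not ≤ 9. All other constraints are satisfied.

not feasible — violates (1)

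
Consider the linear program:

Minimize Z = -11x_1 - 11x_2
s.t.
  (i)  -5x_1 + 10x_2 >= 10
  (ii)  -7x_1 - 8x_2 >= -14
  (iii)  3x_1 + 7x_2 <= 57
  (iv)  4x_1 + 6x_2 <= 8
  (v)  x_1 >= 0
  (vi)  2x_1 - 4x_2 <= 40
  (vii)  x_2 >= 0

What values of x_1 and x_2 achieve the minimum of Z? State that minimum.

The binding constraints are -5x_1 + 10x_2 = 10 and 4x_1 + 6x_2 = 8.
Solving simultaneously gives x_1 = 2/7, x_2 = 8/7.

x_1 = 2/7, x_2 = 8/7, minimum Z = -110/7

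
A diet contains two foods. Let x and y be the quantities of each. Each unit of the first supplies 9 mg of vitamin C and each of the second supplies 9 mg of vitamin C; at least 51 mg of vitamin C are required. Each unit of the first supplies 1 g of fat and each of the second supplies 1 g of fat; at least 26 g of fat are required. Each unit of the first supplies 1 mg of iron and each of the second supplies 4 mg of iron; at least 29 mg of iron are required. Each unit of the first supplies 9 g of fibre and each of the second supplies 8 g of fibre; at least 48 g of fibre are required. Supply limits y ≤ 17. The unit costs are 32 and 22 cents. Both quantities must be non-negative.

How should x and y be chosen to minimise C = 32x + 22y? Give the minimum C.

x = 9, y = 17, minimum C = 662

Vertices and C = 32x + 22y:
  (29, 0) → C = 928
  (25, 1) → C = 822
  (9, 17) → C = 662
The feasible region is unbounded (it extends along (1, 0)), but C strictly increases along every unbounded feasible direction, so there is no improving ray and the minimum is attained at a vertex.

The binding constraints are x + y = 26 and y = 17.
Solving simultaneously gives x = 9, y = 17.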